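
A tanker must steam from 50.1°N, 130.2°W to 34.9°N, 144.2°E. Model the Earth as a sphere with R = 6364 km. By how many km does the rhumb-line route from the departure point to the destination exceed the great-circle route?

341 km

Great circle: cos σ = sin φ₁ sin φ₂ + cos φ₁ cos φ₂ cos Δλ,  σ = 1.0709 rad → d_gc = 6815.5 km
Rhumb line: Δψ = -0.3627, q = Δφ/Δψ = 0.7314, d_rh = R√(Δφ²+q²Δλ²) = 7156.4 km
Excess = 7156.4 − 6815.5 = 340.9 ≈ 341 km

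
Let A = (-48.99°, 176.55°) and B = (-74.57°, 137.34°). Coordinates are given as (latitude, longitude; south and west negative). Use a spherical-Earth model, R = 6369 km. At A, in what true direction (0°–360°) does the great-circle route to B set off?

199.4°

N = sin Δλ·cos φ₂ = -0.1682;  D = cos φ₁ sin φ₂ − sin φ₁ cos φ₂ cos Δλ = -0.4770
initial course = atan2(N, D) = 199.42°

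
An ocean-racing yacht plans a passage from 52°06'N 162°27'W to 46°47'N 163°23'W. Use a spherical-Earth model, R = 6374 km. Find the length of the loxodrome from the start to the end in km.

Rhumb course C = atan2(Δλ, Δψ) with Δψ = ln[tan(π/4+φ₂/2)/tan(π/4+φ₁/2)] = -0.1429, Δλ = -0.0163 → C = 186.50°
d = R·|Δφ| / |cos C| = 6374·0.09279 / 0.99357 = 595 km

595 km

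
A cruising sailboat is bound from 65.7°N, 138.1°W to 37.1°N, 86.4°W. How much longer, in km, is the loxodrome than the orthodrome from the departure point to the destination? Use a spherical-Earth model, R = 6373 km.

Great circle: cos σ = sin φ₁ sin φ₂ + cos φ₁ cos φ₂ cos Δλ,  σ = 0.7179 rad → d_gc = 4575.2 km
Rhumb line: Δψ = -0.8376, q = Δφ/Δψ = 0.5960, d_rh = R√(Δφ²+q²Δλ²) = 4676.0 km
Excess = 4676.0 − 4575.2 = 100.8 ≈ 101 km

101 km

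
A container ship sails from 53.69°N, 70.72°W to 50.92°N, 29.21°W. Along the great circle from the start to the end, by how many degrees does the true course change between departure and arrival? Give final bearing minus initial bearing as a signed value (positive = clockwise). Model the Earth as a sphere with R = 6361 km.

+33.4°

At departure: θ₁ = atan2(sin Δλ cos φ₂, cos φ₁ sin φ₂ − sin φ₁ cos φ₂ cos Δλ) = 79.26°
At arrival: θ₂ = atan2(sin Δλ cos φ₁, −cos φ₂ sin φ₁ + sin φ₂ cos φ₁ cos Δλ) = 112.65°
Δθ = θ₂ − θ₁ = +33.4°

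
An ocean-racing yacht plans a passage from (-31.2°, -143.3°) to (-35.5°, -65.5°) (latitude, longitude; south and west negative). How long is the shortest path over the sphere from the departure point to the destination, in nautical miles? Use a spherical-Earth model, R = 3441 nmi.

3807 nmi

Haversine: a = sin²(Δφ/2)+cos φ₁ cos φ₂ sin²(Δλ/2) = 0.27601;  σ = 2·atan2(√a,√(1−a))
σ = 63.386° → d = Rσ = 3441·1.10629 = 3807 nmi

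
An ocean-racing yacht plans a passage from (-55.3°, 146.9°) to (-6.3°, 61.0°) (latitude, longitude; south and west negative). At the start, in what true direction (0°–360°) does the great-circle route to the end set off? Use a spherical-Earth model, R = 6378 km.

269.8°

N = sin Δλ·cos φ₂ = -0.9914;  D = cos φ₁ sin φ₂ − sin φ₁ cos φ₂ cos Δλ = -0.0040
initial course = atan2(N, D) = 269.77°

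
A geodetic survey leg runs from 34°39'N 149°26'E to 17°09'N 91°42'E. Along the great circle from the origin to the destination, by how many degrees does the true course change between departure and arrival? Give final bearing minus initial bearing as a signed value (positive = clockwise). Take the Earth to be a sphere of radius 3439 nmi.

At departure: θ₁ = atan2(sin Δλ cos φ₂, cos φ₁ sin φ₂ − sin φ₁ cos φ₂ cos Δλ) = 266.64°
At arrival: θ₂ = atan2(sin Δλ cos φ₁, −cos φ₂ sin φ₁ + sin φ₂ cos φ₁ cos Δλ) = 239.25°
Δθ = θ₂ − θ₁ = -27.4°

-27.4°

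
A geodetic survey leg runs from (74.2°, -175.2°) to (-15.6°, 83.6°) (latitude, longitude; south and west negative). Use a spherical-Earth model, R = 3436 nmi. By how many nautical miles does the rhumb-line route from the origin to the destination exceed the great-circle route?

366 nmi

Great circle: cos σ = sin φ₁ sin φ₂ + cos φ₁ cos φ₂ cos Δλ,  σ = 1.8857 rad → d_gc = 6479.2 nmi
Rhumb line: Δψ = -2.2507, q = Δφ/Δψ = 0.6964, d_rh = R√(Δφ²+q²Δλ²) = 6845.6 nmi
Excess = 6845.6 − 6479.2 = 366.4 ≈ 366 nmi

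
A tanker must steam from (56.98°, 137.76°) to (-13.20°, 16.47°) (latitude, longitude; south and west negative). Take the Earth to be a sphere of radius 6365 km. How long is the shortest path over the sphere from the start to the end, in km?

13091 km

cos σ = sin φ₁ sin φ₂ + cos φ₁ cos φ₂ cos Δλ
      = sin(56.98°)sin(-13.20°) + cos(56.98°)cos(-13.20°)cos(-121.29°) = -0.4670
σ = 117.840° → d = Rσ = 6365·2.05670 = 13091 km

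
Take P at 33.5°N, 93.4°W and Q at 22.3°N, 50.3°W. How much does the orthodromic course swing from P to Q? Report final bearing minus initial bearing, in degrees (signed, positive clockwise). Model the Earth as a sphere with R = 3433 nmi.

Initial bearing θ₁ = atan2(sin Δλ cos φ₂, cos φ₁ sin φ₂ − sin φ₁ cos φ₂ cos Δλ) = 95.10°
Final bearing θ₂ = (initial bearing from the destination back to the start) + 180° = 116.14°
Δθ = θ₂ − θ₁ = +21.0°

+21.0°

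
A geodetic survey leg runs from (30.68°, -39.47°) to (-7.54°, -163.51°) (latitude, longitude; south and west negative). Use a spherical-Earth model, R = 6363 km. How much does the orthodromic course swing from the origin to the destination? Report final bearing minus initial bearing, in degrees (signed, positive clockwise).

Initial bearing θ₁ = atan2(sin Δλ cos φ₂, cos φ₁ sin φ₂ − sin φ₁ cos φ₂ cos Δλ) = 281.71°
Final bearing θ₂ = (initial bearing from the destination back to the start) + 180° = 238.15°
Δθ = θ₂ − θ₁ = -43.6°

-43.6°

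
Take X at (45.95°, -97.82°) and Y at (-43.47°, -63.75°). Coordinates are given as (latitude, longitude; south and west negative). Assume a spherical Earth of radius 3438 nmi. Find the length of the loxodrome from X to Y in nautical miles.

5667 nmi

Δψ = ln[tan(π/4+φ₂/2)/tan(π/4+φ₁/2)] = -1.7491;  Δφ = -1.5607 rad,  Δλ = +0.5946 rad
q = Δφ/Δψ = 0.8923
d = R·√(Δφ² + q²Δλ²) = 3438·1.64839 = 5667 nmi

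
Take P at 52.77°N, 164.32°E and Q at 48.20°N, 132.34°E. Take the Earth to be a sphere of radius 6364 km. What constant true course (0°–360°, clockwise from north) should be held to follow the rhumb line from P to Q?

257.3°

Δψ = ln[tan(π/4+φ₂/2)/tan(π/4+φ₁/2)] = -0.1255
Δλ = -0.5582 rad (taken the short way round)
course = atan2(Δλ, Δψ) = 257.33°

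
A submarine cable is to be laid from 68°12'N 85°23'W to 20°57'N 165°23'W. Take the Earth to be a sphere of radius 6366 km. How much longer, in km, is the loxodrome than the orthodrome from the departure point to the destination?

357 km

Great circle: cos σ = sin φ₁ sin φ₂ + cos φ₁ cos φ₂ cos Δλ,  σ = 1.1678 rad → d_gc = 7434.0 km
Rhumb line: Δψ = -1.2732, q = Δφ/Δψ = 0.6477, d_rh = R√(Δφ²+q²Δλ²) = 7791.4 km
Excess = 7791.4 − 7434.0 = 357.4 ≈ 357 km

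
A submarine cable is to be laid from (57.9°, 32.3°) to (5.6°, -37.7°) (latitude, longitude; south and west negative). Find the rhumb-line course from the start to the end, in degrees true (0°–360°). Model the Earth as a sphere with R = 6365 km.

226.8°

Δψ = ln[tan(π/4+φ₂/2)/tan(π/4+φ₁/2)] = -1.1480
Δλ = -1.2217 rad (taken the short way round)
course = atan2(Δλ, Δψ) = 226.78°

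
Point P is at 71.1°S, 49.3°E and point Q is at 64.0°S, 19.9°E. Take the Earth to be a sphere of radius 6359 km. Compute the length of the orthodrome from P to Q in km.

cos σ = sin φ₁ sin φ₂ + cos φ₁ cos φ₂ cos Δλ
      = sin(-71.10°)sin(-64.00°) + cos(-71.10°)cos(-64.00°)cos(-29.40°) = 0.9740
σ = 13.083° → d = Rσ = 6359·0.22833 = 1452 km

1452 km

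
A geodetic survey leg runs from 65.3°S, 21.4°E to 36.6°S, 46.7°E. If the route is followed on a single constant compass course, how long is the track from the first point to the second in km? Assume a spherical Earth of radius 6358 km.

Δψ = ln[tan(π/4+φ₂/2)/tan(π/4+φ₁/2)] = +0.8316;  Δφ = +0.5009 rad,  Δλ = +0.4416 rad
q = Δφ/Δψ = 0.6023
d = R·√(Δφ² + q²Δλ²) = 6358·0.56714 = 3606 km

3606 km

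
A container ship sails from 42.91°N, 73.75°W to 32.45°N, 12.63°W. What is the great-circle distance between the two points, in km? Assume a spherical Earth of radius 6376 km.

cos σ = sin φ₁ sin φ₂ + cos φ₁ cos φ₂ cos Δλ
      = sin(42.91°)sin(32.45°) + cos(42.91°)cos(32.45°)cos(61.12°) = 0.6638
σ = 48.407° → d = Rσ = 6376·0.84487 = 5387 km

5387 km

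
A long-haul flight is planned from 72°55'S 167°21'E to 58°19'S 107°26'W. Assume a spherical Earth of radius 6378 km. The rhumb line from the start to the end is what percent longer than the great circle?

Great circle: σ = 0.5983 rad → d_gc = Rσ = 3816.1 km
Rhumb: Δφ = +0.2548, Δλ = +1.4873, Δψ = +0.6362, q = Δφ/Δψ = 0.4005 → d_rh = R√(Δφ²+q²Δλ²) = 4132.5 km
Excess = (4132.5 − 3816.1) / 3816.1 = 316.4 / 3816.1 = 8.29% ≈ 8.3%

8.3%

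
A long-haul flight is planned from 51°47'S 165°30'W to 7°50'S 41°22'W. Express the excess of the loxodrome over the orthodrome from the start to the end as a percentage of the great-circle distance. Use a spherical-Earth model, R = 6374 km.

8.1%

Great circle: σ = 1.8099 rad → d_gc = Rσ = 11536.2 km
Rhumb: Δφ = +0.7671, Δλ = +2.1665, Δψ = +0.9229, q = Δφ/Δψ = 0.8312 → d_rh = R√(Δφ²+q²Δλ²) = 12475.9 km
Excess = (12475.9 − 11536.2) / 11536.2 = 939.7 / 11536.2 = 8.146% ≈ 8.1%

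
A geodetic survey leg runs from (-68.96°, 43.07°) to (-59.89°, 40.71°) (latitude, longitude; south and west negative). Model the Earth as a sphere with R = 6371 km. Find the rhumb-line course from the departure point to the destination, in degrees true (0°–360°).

353.7°

Δψ = ln[tan(π/4+φ₂/2)/tan(π/4+φ₁/2)] = +0.3705
Δλ = -0.0412 rad (taken the short way round)
course = atan2(Δλ, Δψ) = 353.66°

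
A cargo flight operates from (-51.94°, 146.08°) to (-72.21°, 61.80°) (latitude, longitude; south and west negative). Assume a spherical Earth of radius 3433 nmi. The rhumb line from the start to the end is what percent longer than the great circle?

7.7%

Great circle: σ = 0.6943 rad → d_gc = Rσ = 2383.6 nmi
Rhumb: Δφ = -0.3538, Δλ = -1.4710, Δψ = -0.7902, q = Δφ/Δψ = 0.4477 → d_rh = R√(Δφ²+q²Δλ²) = 2566.4 nmi
Excess = (2566.4 − 2383.6) / 2383.6 = 182.8 / 2383.6 = 7.67% ≈ 7.7%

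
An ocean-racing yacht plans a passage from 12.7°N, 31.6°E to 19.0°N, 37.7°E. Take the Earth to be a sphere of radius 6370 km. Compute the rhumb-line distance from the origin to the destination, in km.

957 km

Rhumb course C = atan2(Δλ, Δψ) with Δψ = ln[tan(π/4+φ₂/2)/tan(π/4+φ₁/2)] = +0.1144, Δλ = +0.1065 → C = 42.95°
d = R·|Δφ| / |cos C| = 6370·0.10996 / 0.73194 = 957 km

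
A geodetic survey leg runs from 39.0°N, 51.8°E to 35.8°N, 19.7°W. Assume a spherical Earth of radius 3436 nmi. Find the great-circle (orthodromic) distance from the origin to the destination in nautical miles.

3321 nmi

cos σ = sin φ₁ sin φ₂ + cos φ₁ cos φ₂ cos Δλ
      = sin(39.00°)sin(35.80°) + cos(39.00°)cos(35.80°)cos(-71.50°) = 0.5681
σ = 55.380° → d = Rσ = 3436·0.96657 = 3321 nmi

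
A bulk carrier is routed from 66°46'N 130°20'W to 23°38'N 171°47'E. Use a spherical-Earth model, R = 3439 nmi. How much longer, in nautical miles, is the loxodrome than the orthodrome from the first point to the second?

81 nmi

Great circle: cos σ = sin φ₁ sin φ₂ + cos φ₁ cos φ₂ cos Δλ,  σ = 0.9758 rad → d_gc = 3355.8 nmi
Rhumb line: Δψ = -1.1573, q = Δφ/Δψ = 0.6505, d_rh = R√(Δφ²+q²Δλ²) = 3436.7 nmi
Excess = 3436.7 − 3355.8 = 80.9 ≈ 81 nmi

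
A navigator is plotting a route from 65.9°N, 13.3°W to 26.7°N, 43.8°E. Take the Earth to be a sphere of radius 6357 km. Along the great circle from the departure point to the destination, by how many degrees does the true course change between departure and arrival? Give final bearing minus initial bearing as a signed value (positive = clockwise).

+45.3°

Initial bearing θ₁ = atan2(sin Δλ cos φ₂, cos φ₁ sin φ₂ − sin φ₁ cos φ₂ cos Δλ) = 109.08°
Final bearing θ₂ = (initial bearing from the destination back to the start) + 180° = 154.41°
Δθ = θ₂ − θ₁ = +45.3°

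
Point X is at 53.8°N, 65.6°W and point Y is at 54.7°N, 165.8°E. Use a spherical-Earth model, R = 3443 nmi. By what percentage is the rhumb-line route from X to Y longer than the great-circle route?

Great circle: σ = 1.1089 rad → d_gc = Rσ = 3817.9 nmi
Rhumb: Δφ = +0.0157, Δλ = -2.2445, Δψ = +0.0269, q = Δφ/Δψ = 0.5842 → d_rh = R√(Δφ²+q²Δλ²) = 4515.1 nmi
Excess = (4515.1 − 3817.9) / 3817.9 = 697.2 / 3817.9 = 18.26% ≈ 18.3%

18.3%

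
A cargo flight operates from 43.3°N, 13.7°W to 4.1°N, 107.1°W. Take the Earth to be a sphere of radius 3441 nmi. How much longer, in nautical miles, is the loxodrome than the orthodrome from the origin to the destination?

Great circle: cos σ = sin φ₁ sin φ₂ + cos φ₁ cos φ₂ cos Δλ,  σ = 1.5648 rad → d_gc = 5384.5 nmi
Rhumb line: Δψ = -0.7684, q = Δφ/Δψ = 0.8904, d_rh = R√(Δφ²+q²Δλ²) = 5521.5 nmi
Excess = 5521.5 − 5384.5 = 137.0 ≈ 137 nmi

137 nmi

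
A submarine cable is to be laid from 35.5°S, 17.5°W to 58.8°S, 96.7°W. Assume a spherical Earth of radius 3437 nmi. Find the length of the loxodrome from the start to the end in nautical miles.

3451 nmi

Rhumb course C = atan2(Δλ, Δψ) with Δψ = ln[tan(π/4+φ₂/2)/tan(π/4+φ₁/2)] = -0.6123, Δλ = -1.3823 → C = 246.11°
d = R·|Δφ| / |cos C| = 3437·0.40666 / 0.40500 = 3451 nmi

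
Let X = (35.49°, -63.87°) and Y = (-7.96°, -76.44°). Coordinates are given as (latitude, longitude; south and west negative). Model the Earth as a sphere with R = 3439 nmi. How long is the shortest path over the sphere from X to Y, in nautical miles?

2703 nmi

cos σ = sin φ₁ sin φ₂ + cos φ₁ cos φ₂ cos Δλ
      = sin(35.49°)sin(-7.96°) + cos(35.49°)cos(-7.96°)cos(-12.57°) = 0.7066
σ = 45.037° → d = Rσ = 3439·0.78605 = 2703 nmi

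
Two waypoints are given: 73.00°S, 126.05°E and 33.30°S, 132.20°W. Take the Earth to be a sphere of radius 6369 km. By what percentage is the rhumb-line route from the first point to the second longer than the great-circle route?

10.0%

Great circle: σ = 1.0755 rad → d_gc = Rσ = 6850.0 km
Rhumb: Δφ = +0.6929, Δλ = +1.7759, Δψ = +1.2838, q = Δφ/Δψ = 0.5397 → d_rh = R√(Δφ²+q²Δλ²) = 7532.6 km
Excess = (7532.6 − 6850.0) / 6850.0 = 682.6 / 6850.0 = 9.96% ≈ 10.0%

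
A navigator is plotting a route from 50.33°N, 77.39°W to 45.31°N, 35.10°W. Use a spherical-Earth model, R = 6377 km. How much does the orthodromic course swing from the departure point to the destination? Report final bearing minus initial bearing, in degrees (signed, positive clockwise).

+32.0°

Initial bearing θ₁ = atan2(sin Δλ cos φ₂, cos φ₁ sin φ₂ − sin φ₁ cos φ₂ cos Δλ) = 83.56°
Final bearing θ₂ = (initial bearing from the destination back to the start) + 180° = 115.58°
Δθ = θ₂ − θ₁ = +32.0°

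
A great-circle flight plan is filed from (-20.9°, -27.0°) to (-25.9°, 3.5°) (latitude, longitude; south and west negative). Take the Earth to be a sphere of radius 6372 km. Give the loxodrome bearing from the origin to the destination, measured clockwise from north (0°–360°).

100.1°

Δψ = ln[tan(π/4+φ₂/2)/tan(π/4+φ₁/2)] = -0.0951
Δλ = +0.5323 rad (taken the short way round)
course = atan2(Δλ, Δψ) = 100.13°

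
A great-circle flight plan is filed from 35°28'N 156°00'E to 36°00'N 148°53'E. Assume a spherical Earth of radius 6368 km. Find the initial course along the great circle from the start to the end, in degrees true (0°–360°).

277.3°

N = sin Δλ·cos φ₂ = -0.1002;  D = cos φ₁ sin φ₂ − sin φ₁ cos φ₂ cos Δλ = +0.0129
initial course = atan2(N, D) = 277.35°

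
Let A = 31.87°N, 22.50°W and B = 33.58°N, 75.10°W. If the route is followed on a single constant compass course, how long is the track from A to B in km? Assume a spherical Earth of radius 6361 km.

Δψ = ln[tan(π/4+φ₂/2)/tan(π/4+φ₁/2)] = +0.0355;  Δφ = +0.0298 rad,  Δλ = -0.9180 rad
q = Δφ/Δψ = 0.8412
d = R·√(Δφ² + q²Δλ²) = 6361·0.77285 = 4916 km

4916 km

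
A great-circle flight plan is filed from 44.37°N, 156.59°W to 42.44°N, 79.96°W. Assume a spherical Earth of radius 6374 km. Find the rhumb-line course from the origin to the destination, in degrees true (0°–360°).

Δψ = ln[tan(π/4+φ₂/2)/tan(π/4+φ₁/2)] = -0.0464
Δλ = +1.3374 rad (taken the short way round)
course = atan2(Δλ, Δψ) = 91.99°

92.0°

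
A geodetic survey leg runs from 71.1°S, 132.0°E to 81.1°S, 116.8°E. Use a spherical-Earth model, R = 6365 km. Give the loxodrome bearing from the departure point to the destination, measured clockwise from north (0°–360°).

Δψ = ln[tan(π/4+φ₂/2)/tan(π/4+φ₁/2)] = -0.7602
Δλ = -0.2653 rad (taken the short way round)
course = atan2(Δλ, Δψ) = 199.24°

199.2°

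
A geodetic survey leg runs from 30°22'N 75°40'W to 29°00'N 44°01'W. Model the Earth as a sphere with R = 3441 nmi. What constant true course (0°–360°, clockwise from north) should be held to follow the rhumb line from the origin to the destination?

92.8°

Δψ = ln[tan(π/4+φ₂/2)/tan(π/4+φ₁/2)] = -0.0275
Δλ = +0.5524 rad (taken the short way round)
course = atan2(Δλ, Δψ) = 92.85°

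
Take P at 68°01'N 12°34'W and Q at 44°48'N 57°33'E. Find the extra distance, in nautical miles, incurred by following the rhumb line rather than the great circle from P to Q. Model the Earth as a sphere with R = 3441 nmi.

Great circle: cos σ = sin φ₁ sin φ₂ + cos φ₁ cos φ₂ cos Δλ,  σ = 0.7321 rad → d_gc = 2519.3 nmi
Rhumb line: Δψ = -0.7623, q = Δφ/Δψ = 0.5316, d_rh = R√(Δφ²+q²Δλ²) = 2637.2 nmi
Excess = 2637.2 − 2519.3 = 117.9 ≈ 118 nmi

118 nmi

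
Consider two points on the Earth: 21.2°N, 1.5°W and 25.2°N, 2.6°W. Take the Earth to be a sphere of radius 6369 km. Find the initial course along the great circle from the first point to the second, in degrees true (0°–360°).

θ = atan2( sin Δλ·cos φ₂ ,  cos φ₁ sin φ₂ − sin φ₁ cos φ₂ cos Δλ )
  = atan2(-0.0174, +0.0698) = 346.03°

346.0°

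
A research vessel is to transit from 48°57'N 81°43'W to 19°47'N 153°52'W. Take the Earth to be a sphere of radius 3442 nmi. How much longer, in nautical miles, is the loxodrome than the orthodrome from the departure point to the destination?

Great circle: cos σ = sin φ₁ sin φ₂ + cos φ₁ cos φ₂ cos Δλ,  σ = 1.1100 rad → d_gc = 3820.6 nmi
Rhumb line: Δψ = -0.6301, q = Δφ/Δψ = 0.8079, d_rh = R√(Δφ²+q²Δλ²) = 3915.5 nmi
Excess = 3915.5 − 3820.6 = 94.9 ≈ 95 nmi

95 nmi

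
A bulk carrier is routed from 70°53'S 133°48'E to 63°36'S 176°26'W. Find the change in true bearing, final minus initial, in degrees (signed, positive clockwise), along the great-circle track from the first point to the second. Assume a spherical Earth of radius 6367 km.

-46.4°

Initial bearing θ₁ = atan2(sin Δλ cos φ₂, cos φ₁ sin φ₂ − sin φ₁ cos φ₂ cos Δλ) = 93.71°
Final bearing θ₂ = (initial bearing from the destination back to the start) + 180° = 47.31°
Δθ = θ₂ − θ₁ = -46.4°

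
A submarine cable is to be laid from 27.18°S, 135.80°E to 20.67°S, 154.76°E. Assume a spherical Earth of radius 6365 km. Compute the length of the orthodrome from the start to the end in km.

2054 km

Haversine: a = sin²(Δφ/2)+cos φ₁ cos φ₂ sin²(Δλ/2) = 0.02580;  σ = 2·atan2(√a,√(1−a))
σ = 18.487° → d = Rσ = 6365·0.32266 = 2054 km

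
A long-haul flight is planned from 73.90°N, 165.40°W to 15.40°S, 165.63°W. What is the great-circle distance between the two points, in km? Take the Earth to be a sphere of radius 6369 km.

9927 km

cos σ = sin φ₁ sin φ₂ + cos φ₁ cos φ₂ cos Δλ
      = sin(73.90°)sin(-15.40°) + cos(73.90°)cos(-15.40°)cos(-0.23°) = 0.0122
σ = 89.300° → d = Rσ = 6369·1.55858 = 9927 km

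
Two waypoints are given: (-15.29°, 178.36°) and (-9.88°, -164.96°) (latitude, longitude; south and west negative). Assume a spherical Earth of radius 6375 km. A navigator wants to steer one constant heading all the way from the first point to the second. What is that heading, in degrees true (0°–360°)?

Δψ = ln[tan(π/4+φ₂/2)/tan(π/4+φ₁/2)] = +0.0968
Δλ = +0.2911 rad (taken the short way round)
course = atan2(Δλ, Δψ) = 71.61°

71.6°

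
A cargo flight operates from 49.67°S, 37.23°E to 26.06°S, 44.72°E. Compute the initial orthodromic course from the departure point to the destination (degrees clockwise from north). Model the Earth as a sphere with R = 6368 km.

N = sin Δλ·cos φ₂ = +0.1171;  D = cos φ₁ sin φ₂ − sin φ₁ cos φ₂ cos Δλ = +0.3947
initial course = atan2(N, D) = 16.53°

16.5°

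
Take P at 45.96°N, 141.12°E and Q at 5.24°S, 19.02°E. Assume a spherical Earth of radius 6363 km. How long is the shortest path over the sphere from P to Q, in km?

Haversine: a = sin²(Δφ/2)+cos φ₁ cos φ₂ sin²(Δλ/2) = 0.71676;  σ = 2·atan2(√a,√(1−a))
σ = 115.691° → d = Rσ = 6363·2.01919 = 12848 km

12848 km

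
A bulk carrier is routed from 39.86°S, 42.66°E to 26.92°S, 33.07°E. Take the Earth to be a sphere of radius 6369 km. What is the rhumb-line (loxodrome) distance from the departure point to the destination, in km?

Rhumb course C = atan2(Δλ, Δψ) with Δψ = ln[tan(π/4+φ₂/2)/tan(π/4+φ₁/2)] = +0.2716, Δλ = -0.1674 → C = 328.35°
d = R·|Δφ| / |cos C| = 6369·0.22585 / 0.85130 = 1690 km

1690 km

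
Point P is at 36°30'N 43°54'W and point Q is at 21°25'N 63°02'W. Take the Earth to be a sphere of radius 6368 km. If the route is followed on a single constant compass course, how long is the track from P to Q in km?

Rhumb course C = atan2(Δλ, Δψ) with Δψ = ln[tan(π/4+φ₂/2)/tan(π/4+φ₁/2)] = -0.3023, Δλ = -0.3339 → C = 227.85°
d = R·|Δφ| / |cos C| = 6368·0.26325 / 0.67109 = 2498 km

2498 km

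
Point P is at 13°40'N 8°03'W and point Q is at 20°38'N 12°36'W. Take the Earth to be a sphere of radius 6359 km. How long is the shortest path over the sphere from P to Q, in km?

cos σ = sin φ₁ sin φ₂ + cos φ₁ cos φ₂ cos Δλ
      = sin(13.67°)sin(20.63°) + cos(13.67°)cos(20.63°)cos(-4.55°) = 0.9898
σ = 8.210° → d = Rσ = 6359·0.14329 = 911 km

911 km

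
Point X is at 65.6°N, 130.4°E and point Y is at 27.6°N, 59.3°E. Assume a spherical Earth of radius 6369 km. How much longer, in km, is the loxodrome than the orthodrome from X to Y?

Great circle: cos σ = sin φ₁ sin φ₂ + cos φ₁ cos φ₂ cos Δλ,  σ = 0.9998 rad → d_gc = 6367.5 km
Rhumb line: Δψ = -1.0300, q = Δφ/Δψ = 0.6439, d_rh = R√(Δφ²+q²Δλ²) = 6613.7 km
Excess = 6613.7 − 6367.5 = 246.2 ≈ 246 km

246 km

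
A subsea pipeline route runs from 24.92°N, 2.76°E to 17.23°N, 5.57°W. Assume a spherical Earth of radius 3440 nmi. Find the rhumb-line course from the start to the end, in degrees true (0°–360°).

Δψ = ln[tan(π/4+φ₂/2)/tan(π/4+φ₁/2)] = -0.1440
Δλ = -0.1454 rad (taken the short way round)
course = atan2(Δλ, Δψ) = 225.28°

225.3°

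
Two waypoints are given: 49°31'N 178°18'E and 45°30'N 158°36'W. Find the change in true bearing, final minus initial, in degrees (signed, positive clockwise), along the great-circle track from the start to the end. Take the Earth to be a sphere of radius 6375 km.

At departure: θ₁ = atan2(sin Δλ cos φ₂, cos φ₁ sin φ₂ − sin φ₁ cos φ₂ cos Δλ) = 95.67°
At arrival: θ₂ = atan2(sin Δλ cos φ₁, −cos φ₂ sin φ₁ + sin φ₂ cos φ₁ cos Δλ) = 112.82°
Δθ = θ₂ − θ₁ = +17.1°

+17.1°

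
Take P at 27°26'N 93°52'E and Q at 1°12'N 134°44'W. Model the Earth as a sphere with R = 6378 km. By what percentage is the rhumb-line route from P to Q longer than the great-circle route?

Great circle: σ = 2.1861 rad → d_gc = Rσ = 13942.6 km
Rhumb: Δφ = -0.4579, Δλ = +2.2934, Δψ = -0.4773, q = Δφ/Δψ = 0.9593 → d_rh = R√(Δφ²+q²Δλ²) = 14332.6 km
Excess = (14332.6 − 13942.6) / 13942.6 = 390.0 / 13942.6 = 2.80% ≈ 2.8%

2.8%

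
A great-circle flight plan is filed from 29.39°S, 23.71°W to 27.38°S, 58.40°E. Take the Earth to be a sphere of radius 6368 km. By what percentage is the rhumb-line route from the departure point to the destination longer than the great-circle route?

Great circle: σ = 1.2325 rad → d_gc = Rσ = 7848.4 km
Rhumb: Δφ = +0.0351, Δλ = +1.4331, Δψ = +0.0399, q = Δφ/Δψ = 0.8797 → d_rh = R√(Δφ²+q²Δλ²) = 8031.2 km
Excess = (8031.2 − 7848.4) / 7848.4 = 182.8 / 7848.4 = 2.33% ≈ 2.3%

2.3%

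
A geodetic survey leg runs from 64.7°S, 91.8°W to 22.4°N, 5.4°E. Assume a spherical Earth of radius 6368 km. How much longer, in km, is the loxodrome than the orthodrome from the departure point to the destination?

Great circle: cos σ = sin φ₁ sin φ₂ + cos φ₁ cos φ₂ cos Δλ,  σ = 1.9758 rad → d_gc = 12582.0 km
Rhumb line: Δψ = +1.8954, q = Δφ/Δψ = 0.8020, d_rh = R√(Δφ²+q²Δλ²) = 12991.6 km
Excess = 12991.6 − 12582.0 = 409.6 ≈ 410 km

410 km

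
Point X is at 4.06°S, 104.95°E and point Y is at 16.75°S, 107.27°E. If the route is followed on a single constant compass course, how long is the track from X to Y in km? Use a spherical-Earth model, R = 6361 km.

1431 km

Δψ = ln[tan(π/4+φ₂/2)/tan(π/4+φ₁/2)] = -0.2257;  Δφ = -0.2215 rad,  Δλ = +0.0405 rad
q = Δφ/Δψ = 0.9814
d = R·√(Δφ² + q²Δλ²) = 6361·0.22502 = 1431 km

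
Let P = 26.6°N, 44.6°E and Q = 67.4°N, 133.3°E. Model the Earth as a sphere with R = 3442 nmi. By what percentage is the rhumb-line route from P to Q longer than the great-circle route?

Great circle: σ = 1.1361 rad → d_gc = Rσ = 3910.3 nmi
Rhumb: Δφ = +0.7121, Δλ = +1.5481, Δψ = +1.1284, q = Δφ/Δψ = 0.6310 → d_rh = R√(Δφ²+q²Δλ²) = 4161.0 nmi
Excess = (4161.0 − 3910.3) / 3910.3 = 250.7 / 3910.3 = 6.41% ≈ 6.4%

6.4%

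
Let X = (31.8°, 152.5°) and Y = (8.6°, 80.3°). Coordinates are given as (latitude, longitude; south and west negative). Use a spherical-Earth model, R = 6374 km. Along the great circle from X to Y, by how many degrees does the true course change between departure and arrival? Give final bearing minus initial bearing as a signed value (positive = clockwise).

Initial bearing θ₁ = atan2(sin Δλ cos φ₂, cos φ₁ sin φ₂ − sin φ₁ cos φ₂ cos Δλ) = 268.04°
Final bearing θ₂ = (initial bearing from the destination back to the start) + 180° = 239.21°
Δθ = θ₂ − θ₁ = -28.8°

-28.8°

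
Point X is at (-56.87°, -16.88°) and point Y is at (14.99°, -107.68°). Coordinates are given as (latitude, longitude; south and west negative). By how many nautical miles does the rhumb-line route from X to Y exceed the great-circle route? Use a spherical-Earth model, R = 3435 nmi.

Great circle: cos σ = sin φ₁ sin φ₂ + cos φ₁ cos φ₂ cos Δλ,  σ = 1.7967 rad → d_gc = 6171.6 nmi
Rhumb line: Δψ = +1.4772, q = Δφ/Δψ = 0.8490, d_rh = R√(Δφ²+q²Δλ²) = 6318.4 nmi
Excess = 6318.4 − 6171.6 = 146.8 ≈ 147 nmi

147 nmi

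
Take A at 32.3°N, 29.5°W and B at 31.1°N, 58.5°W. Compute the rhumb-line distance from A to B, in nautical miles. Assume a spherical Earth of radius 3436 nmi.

Δψ = ln[tan(π/4+φ₂/2)/tan(π/4+φ₁/2)] = -0.0246;  Δφ = -0.0209 rad,  Δλ = -0.5061 rad
q = Δφ/Δψ = 0.8508
d = R·√(Δφ² + q²Δλ²) = 3436·0.43113 = 1481 nmi

1481 nmi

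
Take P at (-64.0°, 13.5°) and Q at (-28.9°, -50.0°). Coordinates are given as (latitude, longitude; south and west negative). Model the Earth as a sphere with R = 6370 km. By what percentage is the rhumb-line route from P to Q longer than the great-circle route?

3.0%

Great circle: σ = 0.9203 rad → d_gc = Rσ = 5862.1 km
Rhumb: Δφ = +0.6126, Δλ = -1.1083, Δψ = +0.9387, q = Δφ/Δψ = 0.6527 → d_rh = R√(Δφ²+q²Δλ²) = 6038.0 km
Excess = (6038.0 − 5862.1) / 5862.1 = 175.9 / 5862.1 = 3.00% ≈ 3.0%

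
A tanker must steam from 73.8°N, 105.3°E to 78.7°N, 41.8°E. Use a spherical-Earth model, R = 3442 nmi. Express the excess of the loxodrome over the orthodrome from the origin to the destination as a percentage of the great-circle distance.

5.0%

Great circle: σ = 0.2612 rad → d_gc = Rσ = 899.2 nmi
Rhumb: Δφ = +0.0855, Δλ = -1.1083, Δψ = +0.3637, q = Δφ/Δψ = 0.2352 → d_rh = R√(Δφ²+q²Δλ²) = 944.2 nmi
Excess = (944.2 − 899.2) / 899.2 = 45.0 / 899.2 = 5.00% ≈ 5.0%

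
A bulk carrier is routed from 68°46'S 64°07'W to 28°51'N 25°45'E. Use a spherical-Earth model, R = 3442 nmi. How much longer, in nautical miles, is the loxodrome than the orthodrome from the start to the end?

192 nmi

Great circle: cos σ = sin φ₁ sin φ₂ + cos φ₁ cos φ₂ cos Δλ,  σ = 2.0365 rad → d_gc = 7009.5 nmi
Rhumb line: Δψ = +2.2005, q = Δφ/Δψ = 0.7742, d_rh = R√(Δφ²+q²Δλ²) = 7201.4 nmi
Excess = 7201.4 − 7009.5 = 191.9 ≈ 192 nmi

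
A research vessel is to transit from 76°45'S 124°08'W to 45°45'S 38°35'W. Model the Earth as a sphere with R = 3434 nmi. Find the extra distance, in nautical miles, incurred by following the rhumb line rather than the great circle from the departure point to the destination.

206 nmi

Great circle: cos σ = sin φ₁ sin φ₂ + cos φ₁ cos φ₂ cos Δλ,  σ = 0.7818 rad → d_gc = 2684.7 nmi
Rhumb line: Δψ = +1.2529, q = Δφ/Δψ = 0.4318, d_rh = R√(Δφ²+q²Δλ²) = 2890.5 nmi
Excess = 2890.5 − 2684.7 = 205.8 ≈ 206 nmi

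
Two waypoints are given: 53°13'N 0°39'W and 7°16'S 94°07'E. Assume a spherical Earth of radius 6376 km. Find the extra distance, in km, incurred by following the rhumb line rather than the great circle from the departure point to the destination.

310 km

Great circle: cos σ = sin φ₁ sin φ₂ + cos φ₁ cos φ₂ cos Δλ,  σ = 1.7220 rad → d_gc = 10979.70 km
Rhumb line: Δψ = -1.2283, q = Δφ/Δψ = 0.8594, d_rh = R√(Δφ²+q²Δλ²) = 11289.25 km
Excess = 11289.25 − 10979.70 = 309.55 ≈ 310 km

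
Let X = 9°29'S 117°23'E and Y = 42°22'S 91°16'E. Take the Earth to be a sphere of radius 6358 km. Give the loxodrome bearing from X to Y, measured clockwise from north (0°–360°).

Meridional parts: M(φ₁)=-0.1663, M(φ₂)=-0.8178 → ΔM = -0.6515;  Δλ = -0.4558 rad
tan C = Δλ / ΔM = +0.6996 → C = 214.98°

215.0°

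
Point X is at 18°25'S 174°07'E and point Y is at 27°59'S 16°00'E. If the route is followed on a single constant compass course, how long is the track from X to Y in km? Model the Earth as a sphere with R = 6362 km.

16147 km

Δψ = ln[tan(π/4+φ₂/2)/tan(π/4+φ₁/2)] = -0.1819;  Δφ = -0.1670 rad,  Δλ = -2.7597 rad
q = Δφ/Δψ = 0.9177
d = R·√(Δφ² + q²Δλ²) = 6362·2.53796 = 16147 km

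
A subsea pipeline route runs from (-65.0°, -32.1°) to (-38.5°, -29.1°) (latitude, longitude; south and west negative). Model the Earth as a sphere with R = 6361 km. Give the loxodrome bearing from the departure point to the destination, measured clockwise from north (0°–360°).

3.9°

Δψ = ln[tan(π/4+φ₂/2)/tan(π/4+φ₁/2)] = +0.7774
Δλ = +0.0524 rad (taken the short way round)
course = atan2(Δλ, Δψ) = 3.85°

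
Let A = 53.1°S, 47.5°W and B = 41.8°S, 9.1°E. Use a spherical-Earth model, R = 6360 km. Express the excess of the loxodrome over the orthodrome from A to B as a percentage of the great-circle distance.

2.4%

Great circle: σ = 0.6771 rad → d_gc = Rσ = 4306.2 km
Rhumb: Δφ = +0.1972, Δλ = +0.9879, Δψ = +0.2933, q = Δφ/Δψ = 0.6725 → d_rh = R√(Δφ²+q²Δλ²) = 4407.5 km
Excess = (4407.5 − 4306.2) / 4306.2 = 101.3 / 4306.2 = 2.352% ≈ 2.4%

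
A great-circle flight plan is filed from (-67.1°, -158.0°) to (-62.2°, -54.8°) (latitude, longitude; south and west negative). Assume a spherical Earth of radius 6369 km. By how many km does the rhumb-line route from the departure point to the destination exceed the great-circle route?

Great circle: cos σ = sin φ₁ sin φ₂ + cos φ₁ cos φ₂ cos Δλ,  σ = 0.6866 rad → d_gc = 4372.8 km
Rhumb line: Δψ = +0.2004, q = Δφ/Δψ = 0.4269, d_rh = R√(Δφ²+q²Δλ²) = 4926.9 km
Excess = 4926.9 − 4372.8 = 554.1 ≈ 554 km

554 km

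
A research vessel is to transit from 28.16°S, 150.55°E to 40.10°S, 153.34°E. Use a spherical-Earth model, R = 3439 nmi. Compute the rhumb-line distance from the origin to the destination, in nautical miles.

730 nmi

Rhumb course C = atan2(Δλ, Δψ) with Δψ = ln[tan(π/4+φ₂/2)/tan(π/4+φ₁/2)] = -0.2526, Δλ = +0.0487 → C = 169.09°
d = R·|Δφ| / |cos C| = 3439·0.20839 / 0.98193 = 730 nmi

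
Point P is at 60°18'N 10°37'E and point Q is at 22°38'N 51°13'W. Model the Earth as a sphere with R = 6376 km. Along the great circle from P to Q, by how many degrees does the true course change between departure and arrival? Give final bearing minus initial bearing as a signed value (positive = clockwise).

At departure: θ₁ = atan2(sin Δλ cos φ₂, cos φ₁ sin φ₂ − sin φ₁ cos φ₂ cos Δλ) = 257.00°
At arrival: θ₂ = atan2(sin Δλ cos φ₁, −cos φ₂ sin φ₁ + sin φ₂ cos φ₁ cos Δλ) = 211.54°
Δθ = θ₂ − θ₁ = -45.5°

-45.5°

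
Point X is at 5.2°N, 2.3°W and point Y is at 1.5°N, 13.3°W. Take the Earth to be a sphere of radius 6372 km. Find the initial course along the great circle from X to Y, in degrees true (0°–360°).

N = sin Δλ·cos φ₂ = -0.1907;  D = cos φ₁ sin φ₂ − sin φ₁ cos φ₂ cos Δλ = -0.0629
initial course = atan2(N, D) = 251.76°

251.8°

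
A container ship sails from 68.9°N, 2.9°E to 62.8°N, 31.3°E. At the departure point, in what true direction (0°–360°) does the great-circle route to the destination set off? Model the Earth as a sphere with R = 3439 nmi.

104.2°

N = sin Δλ·cos φ₂ = +0.2174;  D = cos φ₁ sin φ₂ − sin φ₁ cos φ₂ cos Δλ = -0.0549
initial course = atan2(N, D) = 104.18°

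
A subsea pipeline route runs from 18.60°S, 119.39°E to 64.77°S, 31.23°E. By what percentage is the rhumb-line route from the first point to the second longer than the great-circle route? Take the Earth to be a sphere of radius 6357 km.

5.5%

Great circle: σ = 1.2645 rad → d_gc = Rσ = 8038.6 km
Rhumb: Δφ = -0.8058, Δλ = -1.5387, Δψ = -1.1665, q = Δφ/Δψ = 0.6908 → d_rh = R√(Δφ²+q²Δλ²) = 8479.2 km
Excess = (8479.2 − 8038.6) / 8038.6 = 440.6 / 8038.6 = 5.48% ≈ 5.5%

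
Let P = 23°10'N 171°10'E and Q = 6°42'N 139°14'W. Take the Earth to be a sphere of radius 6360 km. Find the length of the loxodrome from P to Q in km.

5605 km

Rhumb course C = atan2(Δλ, Δψ) with Δψ = ln[tan(π/4+φ₂/2)/tan(π/4+φ₁/2)] = -0.2986, Δλ = +0.8657 → C = 109.03°
d = R·|Δφ| / |cos C| = 6360·0.28740 / 0.32610 = 5605 km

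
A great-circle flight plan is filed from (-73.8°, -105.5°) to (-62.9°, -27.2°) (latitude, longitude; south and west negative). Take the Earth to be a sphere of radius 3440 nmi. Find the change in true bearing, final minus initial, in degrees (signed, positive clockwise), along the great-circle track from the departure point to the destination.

At departure: θ₁ = atan2(sin Δλ cos φ₂, cos φ₁ sin φ₂ − sin φ₁ cos φ₂ cos Δλ) = 109.69°
At arrival: θ₂ = atan2(sin Δλ cos φ₁, −cos φ₂ sin φ₁ + sin φ₂ cos φ₁ cos Δλ) = 35.21°
Δθ = θ₂ − θ₁ = -74.5°

-74.5°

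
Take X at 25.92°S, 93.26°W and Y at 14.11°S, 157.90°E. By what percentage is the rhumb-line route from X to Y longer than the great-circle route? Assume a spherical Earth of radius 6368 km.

2.6%

Great circle: σ = 1.7468 rad → d_gc = Rσ = 11123.8 km
Rhumb: Δφ = +0.2061, Δλ = -1.8996, Δψ = +0.2199, q = Δφ/Δψ = 0.9375 → d_rh = R√(Δφ²+q²Δλ²) = 11416.4 km
Excess = (11416.4 − 11123.8) / 11123.8 = 292.6 / 11123.8 = 2.63% ≈ 2.6%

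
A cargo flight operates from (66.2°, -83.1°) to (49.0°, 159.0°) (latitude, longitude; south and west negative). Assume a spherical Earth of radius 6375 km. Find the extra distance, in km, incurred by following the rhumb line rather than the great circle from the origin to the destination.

Great circle: cos σ = sin φ₁ sin φ₂ + cos φ₁ cos φ₂ cos Δλ,  σ = 0.9684 rad → d_gc = 6173.3 km
Rhumb line: Δψ = -0.5734, q = Δφ/Δψ = 0.5236, d_rh = R√(Δφ²+q²Δλ²) = 7130.0 km
Excess = 7130.0 − 6173.3 = 956.7 ≈ 957 km

957 km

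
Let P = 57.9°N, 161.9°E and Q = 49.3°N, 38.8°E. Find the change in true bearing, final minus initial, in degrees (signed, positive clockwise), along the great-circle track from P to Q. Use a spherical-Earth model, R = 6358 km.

-112.3°

At departure: θ₁ = atan2(sin Δλ cos φ₂, cos φ₁ sin φ₂ − sin φ₁ cos φ₂ cos Δλ) = 322.21°
At arrival: θ₂ = atan2(sin Δλ cos φ₁, −cos φ₂ sin φ₁ + sin φ₂ cos φ₁ cos Δλ) = 209.96°
Δθ = θ₂ − θ₁ = -112.3°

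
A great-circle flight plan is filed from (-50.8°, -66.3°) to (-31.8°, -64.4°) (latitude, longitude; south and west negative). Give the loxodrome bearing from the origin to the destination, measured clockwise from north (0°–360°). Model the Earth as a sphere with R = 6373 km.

Meridional parts: M(φ₁)=-1.0326, M(φ₂)=-0.5859 → ΔM = +0.4467;  Δλ = +0.0332 rad
tan C = Δλ / ΔM = +0.0742 → C = 4.25°

4.2°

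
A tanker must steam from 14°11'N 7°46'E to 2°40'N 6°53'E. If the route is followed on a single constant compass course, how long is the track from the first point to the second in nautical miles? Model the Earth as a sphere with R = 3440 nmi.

693 nmi

Rhumb course C = atan2(Δλ, Δψ) with Δψ = ln[tan(π/4+φ₂/2)/tan(π/4+φ₁/2)] = -0.2036, Δλ = -0.0154 → C = 184.33°
d = R·|Δφ| / |cos C| = 3440·0.20100 / 0.99714 = 693 nmi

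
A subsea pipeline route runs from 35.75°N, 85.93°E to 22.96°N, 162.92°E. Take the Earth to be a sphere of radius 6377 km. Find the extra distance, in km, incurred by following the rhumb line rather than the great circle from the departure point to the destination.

159 km

Great circle: cos σ = sin φ₁ sin φ₂ + cos φ₁ cos φ₂ cos Δλ,  σ = 1.1635 rad → d_gc = 7419.6 km
Rhumb line: Δψ = -0.2570, q = Δφ/Δψ = 0.8686, d_rh = R√(Δφ²+q²Δλ²) = 7578.2 km
Excess = 7578.2 − 7419.6 = 158.6 ≈ 159 km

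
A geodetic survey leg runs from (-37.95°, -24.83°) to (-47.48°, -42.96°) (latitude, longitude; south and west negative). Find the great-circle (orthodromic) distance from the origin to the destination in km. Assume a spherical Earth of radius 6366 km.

1813 km

cos σ = sin φ₁ sin φ₂ + cos φ₁ cos φ₂ cos Δλ
      = sin(-37.95°)sin(-47.48°) + cos(-37.95°)cos(-47.48°)cos(-18.13°) = 0.9597
σ = 16.313° → d = Rσ = 6366·0.28472 = 1813 km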